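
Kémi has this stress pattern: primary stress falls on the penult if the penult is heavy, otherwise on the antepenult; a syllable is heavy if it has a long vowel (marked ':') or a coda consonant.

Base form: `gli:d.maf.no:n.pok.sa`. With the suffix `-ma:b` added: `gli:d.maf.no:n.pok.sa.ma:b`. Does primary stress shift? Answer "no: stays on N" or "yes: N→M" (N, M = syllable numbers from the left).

Base `gli:d.maf.no:n.pok.sa` (5 syllables):
  Weights: 3 no:n H, 4 pok H, 5 sa L.
  The penult (syllable 4, pok) is heavy, so it takes stress.
  → primary stress on syllable 4.
Suffixed `gli:d.maf.no:n.pok.sa.ma:b` (6 syllables):
  Weights: 4 pok H, 5 sa L, 6 ma:b H.
  The penult (syllable 5, sa) is light, so stress falls on the antepenult (syllable 4, pok).
  → primary stress on syllable 4.

no: stays on 4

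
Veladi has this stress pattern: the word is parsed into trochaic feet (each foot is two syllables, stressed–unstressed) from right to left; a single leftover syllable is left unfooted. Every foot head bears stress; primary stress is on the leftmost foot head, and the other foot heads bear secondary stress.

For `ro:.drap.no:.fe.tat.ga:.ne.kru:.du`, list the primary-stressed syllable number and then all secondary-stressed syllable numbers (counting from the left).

primary 2, secondary 4, 6, 8

Parse right to left into trochaic (ˈσσ) feet: ro: (ˈdrap.no:) (ˈfe.tat) (ˈga:.ne) (ˈkru:.du). Syllable 1 is left unfooted.
Foot heads (stressed positions): 2, 4, 6, 8.
End Rule Leftmost: primary stress on the leftmost head = syllable 2.
Secondary stress on 4, 6, 8: ro:.ˈdrap.no:.ˌfe.tat.ˌga:.ne.ˌkru:.du.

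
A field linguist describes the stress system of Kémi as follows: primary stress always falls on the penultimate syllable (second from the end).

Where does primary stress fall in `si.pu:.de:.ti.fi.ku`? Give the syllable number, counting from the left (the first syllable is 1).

5

The word has 6 syllables; the penultimate syllable (second from the end) is syllable 5 (fi).
Primary stress: syllable 5 → si.pu:.de:.ti.ˈfi.ku.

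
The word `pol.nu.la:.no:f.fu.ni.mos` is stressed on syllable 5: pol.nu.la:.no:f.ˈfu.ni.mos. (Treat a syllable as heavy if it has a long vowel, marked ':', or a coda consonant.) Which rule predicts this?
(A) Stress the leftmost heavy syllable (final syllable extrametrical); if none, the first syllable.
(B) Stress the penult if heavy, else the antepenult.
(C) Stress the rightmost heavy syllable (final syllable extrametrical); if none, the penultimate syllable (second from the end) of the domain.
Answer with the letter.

B

Rule A → syllable 1 (observed: 5).
Rule B → syllable 5 ✓.
Rule C → syllable 4 (observed: 5).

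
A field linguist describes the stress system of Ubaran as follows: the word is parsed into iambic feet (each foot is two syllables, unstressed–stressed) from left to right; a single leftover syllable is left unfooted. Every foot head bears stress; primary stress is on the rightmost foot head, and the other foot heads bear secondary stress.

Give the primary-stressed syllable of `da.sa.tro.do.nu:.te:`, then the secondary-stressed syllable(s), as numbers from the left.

primary 6, secondary 2, 4

Parse left to right into iambic (σˈσ) feet: (da.ˈsa) (tro.ˈdo) (nu:.ˈte:).
Foot heads (stressed positions): 2, 4, 6.
End Rule Rightmost: primary stress on the rightmost head = syllable 6.
Secondary stress on 2, 4: da.ˌsa.tro.ˌdo.nu:.ˈte:.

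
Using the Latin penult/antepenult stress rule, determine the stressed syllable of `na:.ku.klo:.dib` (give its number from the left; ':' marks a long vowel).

3

Classical Latin: stress the penult if heavy (long vowel or closed), else the antepenult.
Weights: 2 ku L, 3 klo: H, 4 dib H.
The penult (syllable 3, klo:) is heavy, so it takes stress.
Stress on syllable 3: na:.ku.ˈklo:.dib.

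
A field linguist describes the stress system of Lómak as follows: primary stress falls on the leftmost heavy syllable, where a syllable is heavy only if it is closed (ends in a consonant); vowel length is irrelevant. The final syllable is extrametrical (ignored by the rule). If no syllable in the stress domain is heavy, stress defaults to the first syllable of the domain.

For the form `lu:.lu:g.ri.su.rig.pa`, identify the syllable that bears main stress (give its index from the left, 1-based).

The final syllable (6, pa) is extrametrical; the stress domain is syllables 1–5.
Weights: 1 lu: L, 2 lu:g H, 3 ri L, 4 su L, 5 rig H.
Heavy syllables in the domain: 2, 5. The leftmost is syllable 2 (lu:g).
Primary stress: syllable 2 → lu:.ˈlu:g.ri.su.rig.pa.

2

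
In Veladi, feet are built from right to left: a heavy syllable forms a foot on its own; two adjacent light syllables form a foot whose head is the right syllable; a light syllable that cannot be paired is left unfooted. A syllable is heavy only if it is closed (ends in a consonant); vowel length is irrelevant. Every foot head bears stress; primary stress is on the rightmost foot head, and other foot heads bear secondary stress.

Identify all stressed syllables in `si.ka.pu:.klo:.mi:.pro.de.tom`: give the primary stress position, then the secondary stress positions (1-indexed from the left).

Weights: 1 si L, 2 ka L, 3 pu: L, 4 klo: L, 5 mi: L, 6 pro L, 7 de L, 8 tom H.
Parse right to left (heavy = foot alone; LL = one foot; stranded L unfooted): si (ka.ˈpu:) (klo:.ˈmi:) (pro.ˈde) (ˈtom).
Foot heads: 3, 5, 7, 8.
Primary stress on the rightmost head = syllable 8.
Secondary stress on 3, 5, 7: si.ka.ˌpu:.klo:.ˌmi:.pro.ˌde.ˈtom.

primary 8, secondary 3, 5, 7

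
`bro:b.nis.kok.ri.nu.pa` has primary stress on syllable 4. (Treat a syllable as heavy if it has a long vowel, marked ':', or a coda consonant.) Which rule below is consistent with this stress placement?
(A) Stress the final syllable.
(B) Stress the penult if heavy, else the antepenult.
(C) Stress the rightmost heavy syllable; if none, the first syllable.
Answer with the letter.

Rule A → syllable 6 (observed: 4).
Rule B → syllable 4 ✓.
Rule C → syllable 3 (observed: 4).

B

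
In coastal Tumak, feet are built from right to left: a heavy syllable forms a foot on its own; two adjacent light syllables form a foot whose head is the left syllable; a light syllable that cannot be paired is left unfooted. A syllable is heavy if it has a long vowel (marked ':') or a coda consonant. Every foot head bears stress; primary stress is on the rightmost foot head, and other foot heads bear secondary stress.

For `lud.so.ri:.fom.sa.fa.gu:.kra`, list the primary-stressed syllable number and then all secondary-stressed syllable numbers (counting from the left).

primary 7, secondary 1, 3, 4, 5

Weights: 1 lud H, 2 so L, 3 ri: H, 4 fom H, 5 sa L, 6 fa L, 7 gu: H, 8 kra L.
Parse right to left (heavy = foot alone; LL = one foot; stranded L unfooted): (ˈlud) so (ˈri:) (ˈfom) (ˈsa.fa) (ˈgu:) kra.
Foot heads: 1, 3, 4, 5, 7.
Primary stress on the rightmost head = syllable 7.
Secondary stress on 1, 3, 4, 5: ˌlud.so.ˌri:.ˌfom.ˌsa.fa.ˈgu:.kra.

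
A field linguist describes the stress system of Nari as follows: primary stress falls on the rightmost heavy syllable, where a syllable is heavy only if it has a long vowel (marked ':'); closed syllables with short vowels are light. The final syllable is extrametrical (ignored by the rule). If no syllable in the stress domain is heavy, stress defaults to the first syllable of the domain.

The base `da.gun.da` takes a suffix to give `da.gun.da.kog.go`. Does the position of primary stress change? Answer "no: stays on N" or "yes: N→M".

no: stays on 1

Base `da.gun.da` (3 syllables):
  The final syllable (3, da) is extrametrical; the stress domain is syllables 1–2.
  Weights: 1 da L, 2 gun L.
  No heavy syllable in the domain; default to the first syllable of the domain = syllable 1.
  → primary stress on syllable 1.
Suffixed `da.gun.da.kog.go` (5 syllables):
  The final syllable (5, go) is extrametrical; the stress domain is syllables 1–4.
  Weights: 1 da L, 2 gun L, 3 da L, 4 kog L.
  No heavy syllable in the domain; default to the first syllable of the domain = syllable 1.
  → primary stress on syllable 1.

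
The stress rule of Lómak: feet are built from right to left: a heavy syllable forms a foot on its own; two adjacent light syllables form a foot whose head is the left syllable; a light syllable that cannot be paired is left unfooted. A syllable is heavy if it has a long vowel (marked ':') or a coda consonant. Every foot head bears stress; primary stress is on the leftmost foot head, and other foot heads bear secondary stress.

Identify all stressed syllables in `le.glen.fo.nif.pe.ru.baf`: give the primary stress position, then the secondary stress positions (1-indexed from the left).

Weights: 1 le L, 2 glen H, 3 fo L, 4 nif H, 5 pe L, 6 ru L, 7 baf H.
Parse right to left (heavy = foot alone; LL = one foot; stranded L unfooted): le (ˈglen) fo (ˈnif) (ˈpe.ru) (ˈbaf).
Foot heads: 2, 4, 5, 7.
Primary stress on the leftmost head = syllable 2.
Secondary stress on 4, 5, 7: le.ˈglen.fo.ˌnif.ˌpe.ru.ˌbaf.

primary 2, secondary 4, 5, 7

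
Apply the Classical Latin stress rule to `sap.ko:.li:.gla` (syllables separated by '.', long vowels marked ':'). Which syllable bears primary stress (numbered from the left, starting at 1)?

Classical Latin: stress the penult if heavy (long vowel or closed), else the antepenult.
Weights: 2 ko: H, 3 li: H, 4 gla L.
The penult (syllable 3, li:) is heavy, so it takes stress.
Stress on syllable 3: sap.ko:.ˈli:.gla.

3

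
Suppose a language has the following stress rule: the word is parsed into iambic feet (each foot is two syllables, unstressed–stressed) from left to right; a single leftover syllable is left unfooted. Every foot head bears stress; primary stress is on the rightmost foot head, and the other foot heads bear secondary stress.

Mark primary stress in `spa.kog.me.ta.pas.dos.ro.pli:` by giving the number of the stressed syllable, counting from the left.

Parse left to right into iambic (σˈσ) feet: (spa.ˈkog) (me.ˈta) (pas.ˈdos) (ro.ˈpli:).
Foot heads (stressed positions): 2, 4, 6, 8.
End Rule Rightmost: primary stress on the rightmost head = syllable 8.
Primary stress: syllable 8 → spa.kog.me.ta.pas.dos.ro.ˈpli:.

8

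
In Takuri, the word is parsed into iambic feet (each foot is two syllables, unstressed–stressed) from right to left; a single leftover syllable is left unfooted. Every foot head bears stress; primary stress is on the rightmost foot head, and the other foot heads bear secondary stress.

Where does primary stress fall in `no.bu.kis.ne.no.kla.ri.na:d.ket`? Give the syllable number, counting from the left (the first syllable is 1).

9

Parse right to left into iambic (σˈσ) feet: no (bu.ˈkis) (ne.ˈno) (kla.ˈri) (na:d.ˈket). Syllable 1 is left unfooted.
Foot heads (stressed positions): 3, 5, 7, 9.
End Rule Rightmost: primary stress on the rightmost head = syllable 9.
Primary stress: syllable 9 → no.bu.kis.ne.no.kla.ri.na:d.ˈket.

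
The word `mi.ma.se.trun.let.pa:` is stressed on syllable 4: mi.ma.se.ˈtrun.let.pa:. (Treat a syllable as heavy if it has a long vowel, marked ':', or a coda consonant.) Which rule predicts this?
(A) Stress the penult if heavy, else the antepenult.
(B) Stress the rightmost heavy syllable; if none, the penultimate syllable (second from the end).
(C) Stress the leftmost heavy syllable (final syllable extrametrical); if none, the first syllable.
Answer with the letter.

C

Rule A → syllable 5 (observed: 4).
Rule B → syllable 6 (observed: 4).
Rule C → syllable 4 ✓.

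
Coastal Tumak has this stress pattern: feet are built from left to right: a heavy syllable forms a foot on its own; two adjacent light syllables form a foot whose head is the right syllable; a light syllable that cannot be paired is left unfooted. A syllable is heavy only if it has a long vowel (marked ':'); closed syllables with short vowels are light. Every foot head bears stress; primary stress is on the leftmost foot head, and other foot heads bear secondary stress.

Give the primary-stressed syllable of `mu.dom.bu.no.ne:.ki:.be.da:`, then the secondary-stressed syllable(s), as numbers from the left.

primary 2, secondary 4, 5, 6, 8

Weights: 1 mu L, 2 dom L, 3 bu L, 4 no L, 5 ne: H, 6 ki: H, 7 be L, 8 da: H.
Parse left to right (heavy = foot alone; LL = one foot; stranded L unfooted): (mu.ˈdom) (bu.ˈno) (ˈne:) (ˈki:) be (ˈda:).
Foot heads: 2, 4, 5, 6, 8.
Primary stress on the leftmost head = syllable 2.
Secondary stress on 4, 5, 6, 8: mu.ˈdom.bu.ˌno.ˌne:.ˌki:.be.ˌda:.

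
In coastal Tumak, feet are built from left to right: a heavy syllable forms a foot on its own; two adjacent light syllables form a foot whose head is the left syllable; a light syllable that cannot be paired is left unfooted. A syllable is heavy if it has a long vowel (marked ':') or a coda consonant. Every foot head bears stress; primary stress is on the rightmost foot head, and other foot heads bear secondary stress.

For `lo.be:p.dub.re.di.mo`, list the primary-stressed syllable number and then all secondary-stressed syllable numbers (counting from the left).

primary 4, secondary 2, 3

Weights: 1 lo L, 2 be:p H, 3 dub H, 4 re L, 5 di L, 6 mo L.
Parse left to right (heavy = foot alone; LL = one foot; stranded L unfooted): lo (ˈbe:p) (ˈdub) (ˈre.di) mo.
Foot heads: 2, 3, 4.
Primary stress on the rightmost head = syllable 4.
Secondary stress on 2, 3: lo.ˌbe:p.ˌdub.ˈre.di.mo.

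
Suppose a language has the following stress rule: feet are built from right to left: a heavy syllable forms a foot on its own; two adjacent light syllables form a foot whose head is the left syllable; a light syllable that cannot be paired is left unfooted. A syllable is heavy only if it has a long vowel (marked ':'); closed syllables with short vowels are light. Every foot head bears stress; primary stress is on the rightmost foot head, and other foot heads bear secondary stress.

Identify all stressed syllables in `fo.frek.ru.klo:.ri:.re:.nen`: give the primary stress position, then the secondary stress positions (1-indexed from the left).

primary 6, secondary 2, 4, 5

Weights: 1 fo L, 2 frek L, 3 ru L, 4 klo: H, 5 ri: H, 6 re: H, 7 nen L.
Parse right to left (heavy = foot alone; LL = one foot; stranded L unfooted): fo (ˈfrek.ru) (ˈklo:) (ˈri:) (ˈre:) nen.
Foot heads: 2, 4, 5, 6.
Primary stress on the rightmost head = syllable 6.
Secondary stress on 2, 4, 5: fo.ˌfrek.ru.ˌklo:.ˌri:.ˈre:.nen.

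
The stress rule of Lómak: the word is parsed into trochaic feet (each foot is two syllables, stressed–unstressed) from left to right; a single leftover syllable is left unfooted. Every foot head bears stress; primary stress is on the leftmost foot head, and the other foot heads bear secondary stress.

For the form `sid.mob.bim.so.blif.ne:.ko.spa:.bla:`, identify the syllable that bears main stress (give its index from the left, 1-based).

Parse left to right into trochaic (ˈσσ) feet: (ˈsid.mob) (ˈbim.so) (ˈblif.ne:) (ˈko.spa:) bla:. Syllable 9 is left unfooted.
Foot heads (stressed positions): 1, 3, 5, 7.
End Rule Leftmost: primary stress on the leftmost head = syllable 1.
Primary stress: syllable 1 → ˈsid.mob.bim.so.blif.ne:.ko.spa:.bla:.

1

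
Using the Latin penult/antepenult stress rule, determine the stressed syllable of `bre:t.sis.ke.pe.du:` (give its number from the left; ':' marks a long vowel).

3

Classical Latin: stress the penult if heavy (long vowel or closed), else the antepenult.
Weights: 3 ke L, 4 pe L, 5 du: H.
The penult (syllable 4, pe) is light, so stress falls on the antepenult (syllable 3, ke).
Stress on syllable 3: bre:t.sis.ˈke.pe.du:.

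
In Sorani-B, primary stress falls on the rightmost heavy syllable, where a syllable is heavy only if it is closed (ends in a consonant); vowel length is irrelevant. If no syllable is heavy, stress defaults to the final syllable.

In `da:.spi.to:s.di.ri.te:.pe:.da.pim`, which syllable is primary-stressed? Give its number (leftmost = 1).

9

Weights: 1 da: L, 2 spi L, 3 to:s H, 4 di L, 5 ri L, 6 te: L, 7 pe: L, 8 da L, 9 pim H.
Heavy syllables in the domain: 3, 9. The rightmost is syllable 9 (pim).
Primary stress: syllable 9 → da:.spi.to:s.di.ri.te:.pe:.da.ˈpim.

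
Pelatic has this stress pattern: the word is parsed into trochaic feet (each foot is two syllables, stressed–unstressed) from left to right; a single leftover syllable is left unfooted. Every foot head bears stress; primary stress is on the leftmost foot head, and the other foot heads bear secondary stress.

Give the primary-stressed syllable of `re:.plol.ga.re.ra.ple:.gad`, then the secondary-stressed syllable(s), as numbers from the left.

primary 1, secondary 3, 5

Parse left to right into trochaic (ˈσσ) feet: (ˈre:.plol) (ˈga.re) (ˈra.ple:) gad. Syllable 7 is left unfooted.
Foot heads (stressed positions): 1, 3, 5.
End Rule Leftmost: primary stress on the leftmost head = syllable 1.
Secondary stress on 3, 5: ˈre:.plol.ˌga.re.ˌra.ple:.gad.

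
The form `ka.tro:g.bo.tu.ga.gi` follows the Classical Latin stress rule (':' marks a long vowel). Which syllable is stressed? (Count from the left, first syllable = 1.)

4

Classical Latin: stress the penult if heavy (long vowel or closed), else the antepenult.
Weights: 4 tu L, 5 ga L, 6 gi L.
The penult (syllable 5, ga) is light, so stress falls on the antepenult (syllable 4, tu).
Stress on syllable 4: ka.tro:g.bo.ˈtu.ga.gi.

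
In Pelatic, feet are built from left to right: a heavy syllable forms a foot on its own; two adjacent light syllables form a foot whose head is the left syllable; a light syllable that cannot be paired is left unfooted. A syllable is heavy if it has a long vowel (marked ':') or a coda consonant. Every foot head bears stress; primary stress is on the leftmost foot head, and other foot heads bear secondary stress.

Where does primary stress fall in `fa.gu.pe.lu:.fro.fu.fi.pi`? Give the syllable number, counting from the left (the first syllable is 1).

Weights: 1 fa L, 2 gu L, 3 pe L, 4 lu: H, 5 fro L, 6 fu L, 7 fi L, 8 pi L.
Parse left to right (heavy = foot alone; LL = one foot; stranded L unfooted): (ˈfa.gu) pe (ˈlu:) (ˈfro.fu) (ˈfi.pi).
Foot heads: 1, 4, 5, 7.
Primary stress on the leftmost head = syllable 1.
Primary stress: syllable 1 → ˈfa.gu.pe.lu:.fro.fu.fi.pi.

1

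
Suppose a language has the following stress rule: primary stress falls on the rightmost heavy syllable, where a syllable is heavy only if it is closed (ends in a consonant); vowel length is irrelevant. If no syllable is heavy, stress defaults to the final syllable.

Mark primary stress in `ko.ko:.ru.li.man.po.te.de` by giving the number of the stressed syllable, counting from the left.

Weights: 1 ko L, 2 ko: L, 3 ru L, 4 li L, 5 man H, 6 po L, 7 te L, 8 de L.
Heavy syllables in the domain: 5. The rightmost is syllable 5 (man).
Primary stress: syllable 5 → ko.ko:.ru.li.ˈman.po.te.de.

5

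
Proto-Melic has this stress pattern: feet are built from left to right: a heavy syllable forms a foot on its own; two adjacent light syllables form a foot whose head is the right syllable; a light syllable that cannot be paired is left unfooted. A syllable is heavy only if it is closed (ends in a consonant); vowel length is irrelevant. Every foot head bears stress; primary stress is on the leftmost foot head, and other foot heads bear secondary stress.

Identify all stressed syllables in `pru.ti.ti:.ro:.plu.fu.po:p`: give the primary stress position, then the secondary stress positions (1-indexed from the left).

Weights: 1 pru L, 2 ti L, 3 ti: L, 4 ro: L, 5 plu L, 6 fu L, 7 po:p H.
Parse left to right (heavy = foot alone; LL = one foot; stranded L unfooted): (pru.ˈti) (ti:.ˈro:) (plu.ˈfu) (ˈpo:p).
Foot heads: 2, 4, 6, 7.
Primary stress on the leftmost head = syllable 2.
Secondary stress on 4, 6, 7: pru.ˈti.ti:.ˌro:.plu.ˌfu.ˌpo:p.

primary 2, secondary 4, 6, 7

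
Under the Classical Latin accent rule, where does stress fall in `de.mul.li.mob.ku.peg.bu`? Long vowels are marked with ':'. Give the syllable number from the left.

6

Classical Latin: stress the penult if heavy (long vowel or closed), else the antepenult.
Weights: 5 ku L, 6 peg H, 7 bu L.
The penult (syllable 6, peg) is heavy, so it takes stress.
Stress on syllable 6: de.mul.li.mob.ku.ˈpeg.bu.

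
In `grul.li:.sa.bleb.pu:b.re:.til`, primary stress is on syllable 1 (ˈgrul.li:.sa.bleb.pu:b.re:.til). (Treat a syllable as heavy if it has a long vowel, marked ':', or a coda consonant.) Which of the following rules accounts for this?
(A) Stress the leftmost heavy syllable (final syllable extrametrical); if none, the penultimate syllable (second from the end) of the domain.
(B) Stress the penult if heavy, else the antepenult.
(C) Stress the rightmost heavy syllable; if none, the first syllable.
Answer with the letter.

A

Rule A → syllable 1 ✓.
Rule B → syllable 6 (observed: 1).
Rule C → syllable 7 (observed: 1).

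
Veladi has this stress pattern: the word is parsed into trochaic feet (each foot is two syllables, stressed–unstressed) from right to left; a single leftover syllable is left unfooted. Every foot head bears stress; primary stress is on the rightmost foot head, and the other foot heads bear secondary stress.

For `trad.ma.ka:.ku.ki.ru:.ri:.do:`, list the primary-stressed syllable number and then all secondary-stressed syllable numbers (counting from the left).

primary 7, secondary 1, 3, 5

Parse right to left into trochaic (ˈσσ) feet: (ˈtrad.ma) (ˈka:.ku) (ˈki.ru:) (ˈri:.do:).
Foot heads (stressed positions): 1, 3, 5, 7.
End Rule Rightmost: primary stress on the rightmost head = syllable 7.
Secondary stress on 1, 3, 5: ˌtrad.ma.ˌka:.ku.ˌki.ru:.ˈri:.do:.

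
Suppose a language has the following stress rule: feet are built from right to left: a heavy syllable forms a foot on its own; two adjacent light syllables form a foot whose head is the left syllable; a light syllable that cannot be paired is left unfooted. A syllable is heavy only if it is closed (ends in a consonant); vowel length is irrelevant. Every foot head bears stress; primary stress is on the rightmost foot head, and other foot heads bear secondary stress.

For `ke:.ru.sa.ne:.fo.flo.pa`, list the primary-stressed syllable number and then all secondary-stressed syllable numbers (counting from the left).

primary 6, secondary 2, 4

Weights: 1 ke: L, 2 ru L, 3 sa L, 4 ne: L, 5 fo L, 6 flo L, 7 pa L.
Parse right to left (heavy = foot alone; LL = one foot; stranded L unfooted): ke: (ˈru.sa) (ˈne:.fo) (ˈflo.pa).
Foot heads: 2, 4, 6.
Primary stress on the rightmost head = syllable 6.
Secondary stress on 2, 4: ke:.ˌru.sa.ˌne:.fo.ˈflo.pa.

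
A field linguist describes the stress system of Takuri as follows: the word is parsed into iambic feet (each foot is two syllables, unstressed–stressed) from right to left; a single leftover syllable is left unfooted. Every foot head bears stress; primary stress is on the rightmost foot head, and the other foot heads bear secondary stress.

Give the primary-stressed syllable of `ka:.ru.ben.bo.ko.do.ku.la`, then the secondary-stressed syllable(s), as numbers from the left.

primary 8, secondary 2, 4, 6

Parse right to left into iambic (σˈσ) feet: (ka:.ˈru) (ben.ˈbo) (ko.ˈdo) (ku.ˈla).
Foot heads (stressed positions): 2, 4, 6, 8.
End Rule Rightmost: primary stress on the rightmost head = syllable 8.
Secondary stress on 2, 4, 6: ka:.ˌru.ben.ˌbo.ko.ˌdo.ku.ˈla.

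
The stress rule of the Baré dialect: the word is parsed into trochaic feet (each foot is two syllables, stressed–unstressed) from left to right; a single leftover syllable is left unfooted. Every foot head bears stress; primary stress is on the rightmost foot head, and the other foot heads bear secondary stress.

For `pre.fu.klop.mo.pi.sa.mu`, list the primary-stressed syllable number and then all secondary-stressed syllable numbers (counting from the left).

Parse left to right into trochaic (ˈσσ) feet: (ˈpre.fu) (ˈklop.mo) (ˈpi.sa) mu. Syllable 7 is left unfooted.
Foot heads (stressed positions): 1, 3, 5.
End Rule Rightmost: primary stress on the rightmost head = syllable 5.
Secondary stress on 1, 3: ˌpre.fu.ˌklop.mo.ˈpi.sa.mu.

primary 5, secondary 1, 3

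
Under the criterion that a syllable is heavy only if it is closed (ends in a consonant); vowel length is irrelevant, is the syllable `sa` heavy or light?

light

`sa`: short vowel, open (no coda). Open (no coda) → light.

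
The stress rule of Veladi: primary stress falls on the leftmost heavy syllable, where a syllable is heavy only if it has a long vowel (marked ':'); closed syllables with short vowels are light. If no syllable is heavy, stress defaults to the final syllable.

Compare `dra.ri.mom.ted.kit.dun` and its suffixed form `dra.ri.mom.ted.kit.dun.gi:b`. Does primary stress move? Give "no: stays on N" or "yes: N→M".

Base `dra.ri.mom.ted.kit.dun` (6 syllables):
  Weights: 1 dra L, 2 ri L, 3 mom L, 4 ted L, 5 kit L, 6 dun L.
  No heavy syllable in the domain; default to the final syllable = syllable 6.
  → primary stress on syllable 6.
Suffixed `dra.ri.mom.ted.kit.dun.gi:b` (7 syllables):
  Weights: 1 dra L, 2 ri L, 3 mom L, 4 ted L, 5 kit L, 6 dun L, 7 gi:b H.
  Heavy syllables in the domain: 7. The leftmost is syllable 7 (gi:b).
  → primary stress on syllable 7.

yes: 6→7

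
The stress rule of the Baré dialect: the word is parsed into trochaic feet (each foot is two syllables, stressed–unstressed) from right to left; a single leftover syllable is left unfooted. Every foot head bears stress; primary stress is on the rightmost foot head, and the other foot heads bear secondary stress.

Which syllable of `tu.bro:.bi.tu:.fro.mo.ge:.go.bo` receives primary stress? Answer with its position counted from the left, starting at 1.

Parse right to left into trochaic (ˈσσ) feet: tu (ˈbro:.bi) (ˈtu:.fro) (ˈmo.ge:) (ˈgo.bo). Syllable 1 is left unfooted.
Foot heads (stressed positions): 2, 4, 6, 8.
End Rule Rightmost: primary stress on the rightmost head = syllable 8.
Primary stress: syllable 8 → tu.bro:.bi.tu:.fro.mo.ge:.ˈgo.bo.

8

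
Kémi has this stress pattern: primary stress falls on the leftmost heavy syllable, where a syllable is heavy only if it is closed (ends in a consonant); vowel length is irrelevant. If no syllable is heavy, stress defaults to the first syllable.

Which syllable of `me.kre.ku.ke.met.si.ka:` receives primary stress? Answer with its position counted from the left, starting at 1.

Weights: 1 me L, 2 kre L, 3 ku L, 4 ke L, 5 met H, 6 si L, 7 ka: L.
Heavy syllables in the domain: 5. The leftmost is syllable 5 (met).
Primary stress: syllable 5 → me.kre.ku.ke.ˈmet.si.ka:.

5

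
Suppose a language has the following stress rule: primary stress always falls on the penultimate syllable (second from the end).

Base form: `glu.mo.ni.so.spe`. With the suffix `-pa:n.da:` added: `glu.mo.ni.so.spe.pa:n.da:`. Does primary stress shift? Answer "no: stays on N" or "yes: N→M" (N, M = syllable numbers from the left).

yes: 4→6

Base `glu.mo.ni.so.spe` (5 syllables):
  The word has 5 syllables; the penultimate syllable (second from the end) is syllable 4 (so).
  → primary stress on syllable 4.
Suffixed `glu.mo.ni.so.spe.pa:n.da:` (7 syllables):
  The word has 7 syllables; the penultimate syllable (second from the end) is syllable 6 (pa:n).
  → primary stress on syllable 6.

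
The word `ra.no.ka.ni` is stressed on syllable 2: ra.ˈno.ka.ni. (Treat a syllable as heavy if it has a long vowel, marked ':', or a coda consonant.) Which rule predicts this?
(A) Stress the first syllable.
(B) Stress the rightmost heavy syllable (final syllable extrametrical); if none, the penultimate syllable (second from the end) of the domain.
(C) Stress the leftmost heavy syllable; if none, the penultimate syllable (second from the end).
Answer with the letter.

B

Rule A → syllable 1 (observed: 2).
Rule B → syllable 2 ✓.
Rule C → syllable 3 (observed: 2).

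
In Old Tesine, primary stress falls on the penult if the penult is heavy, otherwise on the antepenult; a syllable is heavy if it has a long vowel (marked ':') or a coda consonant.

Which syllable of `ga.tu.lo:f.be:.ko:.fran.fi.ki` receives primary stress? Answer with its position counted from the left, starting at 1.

Weights: 6 fran H, 7 fi L, 8 ki L.
The penult (syllable 7, fi) is light, so stress falls on the antepenult (syllable 6, fran).
Primary stress: syllable 6 → ga.tu.lo:f.be:.ko:.ˈfran.fi.ki.

6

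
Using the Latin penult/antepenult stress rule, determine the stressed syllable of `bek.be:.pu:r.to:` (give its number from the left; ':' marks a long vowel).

Classical Latin: stress the penult if heavy (long vowel or closed), else the antepenult.
Weights: 2 be: H, 3 pu:r H, 4 to: H.
The penult (syllable 3, pu:r) is heavy, so it takes stress.
Stress on syllable 3: bek.be:.ˈpu:r.to:.

3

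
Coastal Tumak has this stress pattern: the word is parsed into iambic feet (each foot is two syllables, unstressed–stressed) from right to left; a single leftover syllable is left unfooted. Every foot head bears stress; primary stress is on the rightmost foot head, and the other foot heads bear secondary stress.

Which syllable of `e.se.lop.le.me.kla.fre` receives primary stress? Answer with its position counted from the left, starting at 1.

Parse right to left into iambic (σˈσ) feet: e (se.ˈlop) (le.ˈme) (kla.ˈfre). Syllable 1 is left unfooted.
Foot heads (stressed positions): 3, 5, 7.
End Rule Rightmost: primary stress on the rightmost head = syllable 7.
Primary stress: syllable 7 → e.se.lop.le.me.kla.ˈfre.

7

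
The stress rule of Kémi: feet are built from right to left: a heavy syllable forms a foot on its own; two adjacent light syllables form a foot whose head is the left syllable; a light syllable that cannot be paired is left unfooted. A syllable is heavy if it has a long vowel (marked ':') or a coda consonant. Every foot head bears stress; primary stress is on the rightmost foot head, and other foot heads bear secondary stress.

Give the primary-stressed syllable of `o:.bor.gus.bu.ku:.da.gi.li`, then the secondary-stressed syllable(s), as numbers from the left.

Weights: 1 o: H, 2 bor H, 3 gus H, 4 bu L, 5 ku: H, 6 da L, 7 gi L, 8 li L.
Parse right to left (heavy = foot alone; LL = one foot; stranded L unfooted): (ˈo:) (ˈbor) (ˈgus) bu (ˈku:) da (ˈgi.li).
Foot heads: 1, 2, 3, 5, 7.
Primary stress on the rightmost head = syllable 7.
Secondary stress on 1, 2, 3, 5: ˌo:.ˌbor.ˌgus.bu.ˌku:.da.ˈgi.li.

primary 7, secondary 1, 2, 3, 5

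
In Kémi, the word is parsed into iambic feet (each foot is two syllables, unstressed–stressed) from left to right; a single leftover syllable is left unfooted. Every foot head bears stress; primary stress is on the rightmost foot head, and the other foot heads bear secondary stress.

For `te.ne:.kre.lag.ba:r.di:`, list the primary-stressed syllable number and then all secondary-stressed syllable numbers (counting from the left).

Parse left to right into iambic (σˈσ) feet: (te.ˈne:) (kre.ˈlag) (ba:r.ˈdi:).
Foot heads (stressed positions): 2, 4, 6.
End Rule Rightmost: primary stress on the rightmost head = syllable 6.
Secondary stress on 2, 4: te.ˌne:.kre.ˌlag.ba:r.ˈdi:.

primary 6, secondary 2, 4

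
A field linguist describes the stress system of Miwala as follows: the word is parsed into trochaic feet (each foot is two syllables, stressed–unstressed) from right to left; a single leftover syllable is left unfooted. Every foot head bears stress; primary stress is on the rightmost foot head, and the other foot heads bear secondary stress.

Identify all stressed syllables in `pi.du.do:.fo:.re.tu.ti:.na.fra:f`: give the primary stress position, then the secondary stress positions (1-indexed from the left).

primary 8, secondary 2, 4, 6

Parse right to left into trochaic (ˈσσ) feet: pi (ˈdu.do:) (ˈfo:.re) (ˈtu.ti:) (ˈna.fra:f). Syllable 1 is left unfooted.
Foot heads (stressed positions): 2, 4, 6, 8.
End Rule Rightmost: primary stress on the rightmost head = syllable 8.
Secondary stress on 2, 4, 6: pi.ˌdu.do:.ˌfo:.re.ˌtu.ti:.ˈna.fra:f.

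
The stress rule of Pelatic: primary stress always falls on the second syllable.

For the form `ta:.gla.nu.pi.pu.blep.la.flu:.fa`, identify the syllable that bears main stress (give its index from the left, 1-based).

The word has 9 syllables; the second syllable is syllable 2 (gla).
Primary stress: syllable 2 → ta:.ˈgla.nu.pi.pu.blep.la.flu:.fa.

2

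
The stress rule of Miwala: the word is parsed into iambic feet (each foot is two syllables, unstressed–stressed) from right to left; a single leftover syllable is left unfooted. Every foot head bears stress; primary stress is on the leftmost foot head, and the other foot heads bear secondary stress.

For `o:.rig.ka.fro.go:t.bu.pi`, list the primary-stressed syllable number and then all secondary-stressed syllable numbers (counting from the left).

Parse right to left into iambic (σˈσ) feet: o: (rig.ˈka) (fro.ˈgo:t) (bu.ˈpi). Syllable 1 is left unfooted.
Foot heads (stressed positions): 3, 5, 7.
End Rule Leftmost: primary stress on the leftmost head = syllable 3.
Secondary stress on 5, 7: o:.rig.ˈka.fro.ˌgo:t.bu.ˌpi.

primary 3, secondary 5, 7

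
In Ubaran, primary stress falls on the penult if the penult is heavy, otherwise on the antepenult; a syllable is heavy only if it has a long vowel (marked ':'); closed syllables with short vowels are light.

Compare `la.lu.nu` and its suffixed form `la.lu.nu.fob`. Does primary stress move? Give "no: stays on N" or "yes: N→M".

Base `la.lu.nu` (3 syllables):
  Weights: 1 la L, 2 lu L, 3 nu L.
  The penult (syllable 2, lu) is light, so stress falls on the antepenult (syllable 1, la).
  → primary stress on syllable 1.
Suffixed `la.lu.nu.fob` (4 syllables):
  Weights: 2 lu L, 3 nu L, 4 fob L.
  The penult (syllable 3, nu) is light, so stress falls on the antepenult (syllable 2, lu).
  → primary stress on syllable 2.

yes: 1→2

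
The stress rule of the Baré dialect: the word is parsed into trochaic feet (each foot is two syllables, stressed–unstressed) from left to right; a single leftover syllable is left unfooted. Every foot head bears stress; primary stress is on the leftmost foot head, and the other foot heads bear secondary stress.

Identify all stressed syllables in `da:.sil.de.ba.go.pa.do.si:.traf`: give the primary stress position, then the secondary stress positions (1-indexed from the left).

primary 1, secondary 3, 5, 7

Parse left to right into trochaic (ˈσσ) feet: (ˈda:.sil) (ˈde.ba) (ˈgo.pa) (ˈdo.si:) traf. Syllable 9 is left unfooted.
Foot heads (stressed positions): 1, 3, 5, 7.
End Rule Leftmost: primary stress on the leftmost head = syllable 1.
Secondary stress on 3, 5, 7: ˈda:.sil.ˌde.ba.ˌgo.pa.ˌdo.si:.traf.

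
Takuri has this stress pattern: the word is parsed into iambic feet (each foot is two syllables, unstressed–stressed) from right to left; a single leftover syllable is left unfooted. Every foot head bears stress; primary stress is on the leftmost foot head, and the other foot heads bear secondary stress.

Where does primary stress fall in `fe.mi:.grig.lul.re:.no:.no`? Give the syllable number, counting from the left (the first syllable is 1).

Parse right to left into iambic (σˈσ) feet: fe (mi:.ˈgrig) (lul.ˈre:) (no:.ˈno). Syllable 1 is left unfooted.
Foot heads (stressed positions): 3, 5, 7.
End Rule Leftmost: primary stress on the leftmost head = syllable 3.
Primary stress: syllable 3 → fe.mi:.ˈgrig.lul.re:.no:.no.

3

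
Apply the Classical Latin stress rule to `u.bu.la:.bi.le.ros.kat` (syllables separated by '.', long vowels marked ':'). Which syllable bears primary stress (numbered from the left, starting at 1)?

Classical Latin: stress the penult if heavy (long vowel or closed), else the antepenult.
Weights: 5 le L, 6 ros H, 7 kat H.
The penult (syllable 6, ros) is heavy, so it takes stress.
Stress on syllable 6: u.bu.la:.bi.le.ˈros.kat.

6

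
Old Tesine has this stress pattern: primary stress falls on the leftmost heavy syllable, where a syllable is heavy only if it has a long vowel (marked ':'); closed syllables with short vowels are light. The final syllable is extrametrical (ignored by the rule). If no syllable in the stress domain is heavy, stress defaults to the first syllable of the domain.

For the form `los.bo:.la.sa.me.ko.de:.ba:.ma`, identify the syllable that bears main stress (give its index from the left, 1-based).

2

The final syllable (9, ma) is extrametrical; the stress domain is syllables 1–8.
Weights: 1 los L, 2 bo: H, 3 la L, 4 sa L, 5 me L, 6 ko L, 7 de: H, 8 ba: H.
Heavy syllables in the domain: 2, 7, 8. The leftmost is syllable 2 (bo:).
Primary stress: syllable 2 → los.ˈbo:.la.sa.me.ko.de:.ba:.ma.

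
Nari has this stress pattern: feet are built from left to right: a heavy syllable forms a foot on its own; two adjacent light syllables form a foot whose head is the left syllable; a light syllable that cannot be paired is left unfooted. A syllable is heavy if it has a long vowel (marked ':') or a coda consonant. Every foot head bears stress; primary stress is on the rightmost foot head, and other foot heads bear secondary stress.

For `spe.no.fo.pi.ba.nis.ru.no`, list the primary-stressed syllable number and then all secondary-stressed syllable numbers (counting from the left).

Weights: 1 spe L, 2 no L, 3 fo L, 4 pi L, 5 ba L, 6 nis H, 7 ru L, 8 no L.
Parse left to right (heavy = foot alone; LL = one foot; stranded L unfooted): (ˈspe.no) (ˈfo.pi) ba (ˈnis) (ˈru.no).
Foot heads: 1, 3, 6, 7.
Primary stress on the rightmost head = syllable 7.
Secondary stress on 1, 3, 6: ˌspe.no.ˌfo.pi.ba.ˌnis.ˈru.no.

primary 7, secondary 1, 3, 6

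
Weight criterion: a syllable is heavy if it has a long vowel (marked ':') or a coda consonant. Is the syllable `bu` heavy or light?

light

`bu`: short vowel, open (no coda). Short vowel, open → light.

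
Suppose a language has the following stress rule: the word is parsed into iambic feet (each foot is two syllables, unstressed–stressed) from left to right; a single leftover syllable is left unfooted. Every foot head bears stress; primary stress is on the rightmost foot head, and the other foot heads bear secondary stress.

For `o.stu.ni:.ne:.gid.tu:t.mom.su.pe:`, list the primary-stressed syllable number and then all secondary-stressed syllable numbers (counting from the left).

Parse left to right into iambic (σˈσ) feet: (o.ˈstu) (ni:.ˈne:) (gid.ˈtu:t) (mom.ˈsu) pe:. Syllable 9 is left unfooted.
Foot heads (stressed positions): 2, 4, 6, 8.
End Rule Rightmost: primary stress on the rightmost head = syllable 8.
Secondary stress on 2, 4, 6: o.ˌstu.ni:.ˌne:.gid.ˌtu:t.mom.ˈsu.pe:.

primary 8, secondary 2, 4, 6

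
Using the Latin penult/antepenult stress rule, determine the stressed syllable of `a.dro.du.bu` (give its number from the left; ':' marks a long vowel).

Classical Latin: stress the penult if heavy (long vowel or closed), else the antepenult.
Weights: 2 dro L, 3 du L, 4 bu L.
The penult (syllable 3, du) is light, so stress falls on the antepenult (syllable 2, dro).
Stress on syllable 2: a.ˈdro.du.bu.

2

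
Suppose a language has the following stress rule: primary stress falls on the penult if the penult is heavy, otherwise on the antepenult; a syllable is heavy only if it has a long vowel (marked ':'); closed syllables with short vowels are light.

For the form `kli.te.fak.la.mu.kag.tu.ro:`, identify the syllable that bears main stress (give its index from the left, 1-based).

6

Weights: 6 kag L, 7 tu L, 8 ro: H.
The penult (syllable 7, tu) is light, so stress falls on the antepenult (syllable 6, kag).
Primary stress: syllable 6 → kli.te.fak.la.mu.ˈkag.tu.ro:.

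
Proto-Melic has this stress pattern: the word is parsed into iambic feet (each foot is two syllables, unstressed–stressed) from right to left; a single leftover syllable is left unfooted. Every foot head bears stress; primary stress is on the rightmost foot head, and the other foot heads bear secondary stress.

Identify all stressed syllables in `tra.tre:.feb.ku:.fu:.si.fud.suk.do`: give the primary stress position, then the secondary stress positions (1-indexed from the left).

primary 9, secondary 3, 5, 7

Parse right to left into iambic (σˈσ) feet: tra (tre:.ˈfeb) (ku:.ˈfu:) (si.ˈfud) (suk.ˈdo). Syllable 1 is left unfooted.
Foot heads (stressed positions): 3, 5, 7, 9.
End Rule Rightmost: primary stress on the rightmost head = syllable 9.
Secondary stress on 3, 5, 7: tra.tre:.ˌfeb.ku:.ˌfu:.si.ˌfud.suk.ˈdo.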